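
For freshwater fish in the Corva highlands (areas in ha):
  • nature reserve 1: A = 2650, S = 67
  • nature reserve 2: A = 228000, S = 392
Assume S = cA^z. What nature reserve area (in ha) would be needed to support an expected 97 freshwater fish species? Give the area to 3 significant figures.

z = ln(392/67) / ln(228000/2650) = 1.7666 / 4.4548 = 0.3966
c = 67 / 2650^0.3966 = 67 / 22.78 = 2.941
A = (97/2.941)^(1/0.3966) ⇒ ln A = ln(32.98)/0.3966 = 8.8154
A = e^8.8154 ≈ 6737 ha

6740 ha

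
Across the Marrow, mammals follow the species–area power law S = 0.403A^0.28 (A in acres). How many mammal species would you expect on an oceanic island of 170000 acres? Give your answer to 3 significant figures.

S = 0.403 × 170000^0.28
ln S = ln 0.403 + 0.28 × ln 170000 = -0.9088 + 0.28 × 12.0436 = 2.4634
S = e^2.4634 ≈ 11.74

11.7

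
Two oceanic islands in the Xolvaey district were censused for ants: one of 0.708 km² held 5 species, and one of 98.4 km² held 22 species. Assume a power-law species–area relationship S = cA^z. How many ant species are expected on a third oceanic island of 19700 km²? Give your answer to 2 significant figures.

110

z = ln(22/5) / ln(98.4/0.708) = 1.4816 / 4.9344 = 0.3003
c = 5 / 0.708^0.3003 = 5 / 0.9015 = 5.546
S₃ = 5.546 × 19700^0.3003 = 5.546 × 19.47 ≈ 108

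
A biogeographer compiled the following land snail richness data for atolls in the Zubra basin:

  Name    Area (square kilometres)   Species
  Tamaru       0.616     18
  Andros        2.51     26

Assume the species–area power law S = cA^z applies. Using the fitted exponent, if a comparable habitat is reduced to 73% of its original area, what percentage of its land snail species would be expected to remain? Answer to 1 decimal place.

92.1%

z = ln(26/18) / ln(2.51/0.616) = 0.3677 / 1.4048 = 0.2618
S_new/S_old = (A_new/A_old)^z = 0.73^0.2618 = exp(0.2618 × -0.3147) = 0.9209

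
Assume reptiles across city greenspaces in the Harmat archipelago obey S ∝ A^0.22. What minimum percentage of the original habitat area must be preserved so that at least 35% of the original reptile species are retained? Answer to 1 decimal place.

Need (A_new/A_old)^0.22 = 0.35, so A_new/A_old = 0.35^(1/0.22) = 0.35^4.545
ln(A_new/A_old) = ln 0.35 / 0.22 = -1.0498 / 0.22 = -4.7719
A_new/A_old = e^-4.7719 ≈ 0.008464

0.8%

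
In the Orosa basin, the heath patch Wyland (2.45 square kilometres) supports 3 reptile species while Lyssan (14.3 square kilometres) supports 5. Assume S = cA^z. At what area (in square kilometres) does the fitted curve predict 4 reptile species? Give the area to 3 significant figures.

6.62 square kilometres

z = ln(5/3) / ln(14.3/2.45) = 0.5108 / 1.7642 = 0.2896
c = 3 / 2.45^0.2896 = 3 / 1.296 = 2.314
A = (4/2.314)^(1/0.2896) ⇒ ln A = ln(1.728)/0.2896 = 1.8896
A = e^1.8896 ≈ 6.617 square kilometres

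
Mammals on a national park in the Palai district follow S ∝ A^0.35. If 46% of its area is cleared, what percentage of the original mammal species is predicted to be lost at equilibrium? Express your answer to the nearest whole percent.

S_new/S_old = (A_new/A_old)^z = 0.54^0.35
= exp(0.35 × ln 0.54) = exp(0.35 × -0.6162) = exp(-0.2157) ≈ 0.806
Fraction lost = 1 − 0.806 = 0.194

19%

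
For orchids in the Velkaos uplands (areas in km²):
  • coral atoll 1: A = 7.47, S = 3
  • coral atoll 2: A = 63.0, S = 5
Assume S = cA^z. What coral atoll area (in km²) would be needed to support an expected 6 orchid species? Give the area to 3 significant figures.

135 km²

z = ln(5/3) / ln(63/7.47) = 0.5108 / 2.1322 = 0.2396
c = 3 / 7.47^0.2396 = 3 / 1.619 = 1.853
A = (6/1.853)^(1/0.2396) ⇒ ln A = ln(3.238)/0.2396 = 4.9042
A = e^4.9042 ≈ 134.9 km²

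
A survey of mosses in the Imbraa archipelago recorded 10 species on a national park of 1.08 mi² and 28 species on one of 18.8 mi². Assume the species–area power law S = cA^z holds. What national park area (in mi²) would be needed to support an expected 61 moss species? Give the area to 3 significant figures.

163 mi²

z = ln(28/10) / ln(18.8/1.08) = 1.0296 / 2.8569 = 0.3604
c = 10 / 1.08^0.3604 = 10 / 1.028 = 9.726
A = (61/9.726)^(1/0.3604) ⇒ ln A = ln(6.272)/0.3604 = 5.0944
A = e^5.0944 ≈ 163.1 mi²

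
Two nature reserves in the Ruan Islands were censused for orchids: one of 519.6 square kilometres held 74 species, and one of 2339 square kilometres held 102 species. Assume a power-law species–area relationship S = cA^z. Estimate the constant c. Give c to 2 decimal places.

z = ln(S₂/S₁) / ln(A₂/A₁) = ln(102/74) / ln(2339/519.6) = 0.3209 / 1.5044 = 0.2133
c = S₁ / A₁^z = 74 / 519.6^0.2133 = 74 / 3.796 = 19.5

19.50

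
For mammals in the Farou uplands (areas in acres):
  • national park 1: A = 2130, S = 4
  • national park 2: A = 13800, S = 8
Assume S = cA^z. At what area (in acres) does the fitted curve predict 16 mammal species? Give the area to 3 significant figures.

z = ln(8/4) / ln(13800/2130) = 0.6931 / 1.8685 = 0.3710
c = 4 / 2130^0.3710 = 4 / 17.17 = 0.233
A = (16/0.233)^(1/0.3710) ⇒ ln A = ln(68.67)/0.3710 = 11.4010
A = e^11.4010 ≈ 89408 acres

89400 acres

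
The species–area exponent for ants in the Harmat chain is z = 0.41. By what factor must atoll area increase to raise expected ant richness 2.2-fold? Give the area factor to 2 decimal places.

(A₂/A₁)^0.41 = 2.2, so A₂/A₁ = 2.2^(1/0.41) = 2.2^2.439
ln(A₂/A₁) = ln 2.2 / 0.41 = 0.7885 / 0.41 = 1.9231
A₂/A₁ = e^1.9231 ≈ 6.842

6.84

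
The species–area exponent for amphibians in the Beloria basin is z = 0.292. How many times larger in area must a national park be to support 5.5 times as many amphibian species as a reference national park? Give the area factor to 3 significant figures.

(A₂/A₁)^0.292 = 5.5, so A₂/A₁ = 5.5^(1/0.292) = 5.5^3.425
ln(A₂/A₁) = ln 5.5 / 0.292 = 1.7047 / 0.292 = 5.8382
A₂/A₁ = e^5.8382 ≈ 343.2

343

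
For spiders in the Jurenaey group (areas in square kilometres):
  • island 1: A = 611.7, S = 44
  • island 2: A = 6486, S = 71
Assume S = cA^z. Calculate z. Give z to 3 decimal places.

0.203

Taking logs: ln S = ln c + z ln A, so z = (ln S₂ − ln S₁)/(ln A₂ − ln A₁).
z = ln(71/44) / ln(6486/611.7) = ln(1.614) / ln(10.6) = 0.4785 / 2.3612 = 0.2027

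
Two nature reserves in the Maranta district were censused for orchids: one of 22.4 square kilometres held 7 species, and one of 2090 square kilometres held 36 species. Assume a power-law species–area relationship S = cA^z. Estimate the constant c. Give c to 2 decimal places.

z = ln(S₂/S₁) / ln(A₂/A₁) = ln(36/7) / ln(2090/22.4) = 1.6376 / 4.5359 = 0.3610
c = S₁ / A₁^z = 7 / 22.4^0.3610 = 7 / 3.072 = 2.278

2.28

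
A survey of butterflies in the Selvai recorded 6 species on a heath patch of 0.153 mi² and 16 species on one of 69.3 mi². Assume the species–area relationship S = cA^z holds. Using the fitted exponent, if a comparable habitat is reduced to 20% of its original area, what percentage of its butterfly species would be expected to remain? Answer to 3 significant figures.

z = ln(16/6) / ln(69.3/0.153) = 0.9808 / 6.1158 = 0.1604
S_new/S_old = (A_new/A_old)^z = 0.2^0.1604 = exp(0.1604 × -1.6094) = 0.7725

77.3%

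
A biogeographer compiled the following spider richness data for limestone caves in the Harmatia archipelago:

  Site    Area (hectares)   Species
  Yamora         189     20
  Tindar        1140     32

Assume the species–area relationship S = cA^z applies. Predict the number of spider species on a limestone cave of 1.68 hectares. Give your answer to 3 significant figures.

5.82

z = ln(32/20) / ln(1140/189) = 0.4700 / 1.7970 = 0.2615
c = 20 / 189^0.2615 = 20 / 3.939 = 5.077
S₃ = 5.077 × 1.68^0.2615 = 5.077 × 1.145 ≈ 5.815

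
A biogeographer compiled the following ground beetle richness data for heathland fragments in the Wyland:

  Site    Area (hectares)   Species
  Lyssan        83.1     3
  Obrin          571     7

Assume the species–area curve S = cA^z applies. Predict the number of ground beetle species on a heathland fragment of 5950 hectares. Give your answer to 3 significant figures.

z = ln(7/3) / ln(571/83.1) = 0.8473 / 1.9273 = 0.4396
c = 3 / 83.1^0.4396 = 3 / 6.981 = 0.4298
S₃ = 0.4298 × 5950^0.4396 = 0.4298 × 45.64 ≈ 19.61

19.6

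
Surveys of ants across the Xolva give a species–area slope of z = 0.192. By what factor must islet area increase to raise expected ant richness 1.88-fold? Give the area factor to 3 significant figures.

26.8

(A₂/A₁)^0.192 = 1.88, so A₂/A₁ = 1.88^(1/0.192) = 1.88^5.208
ln(A₂/A₁) = ln 1.88 / 0.192 = 0.6313 / 0.192 = 3.2879
A₂/A₁ = e^3.2879 ≈ 26.79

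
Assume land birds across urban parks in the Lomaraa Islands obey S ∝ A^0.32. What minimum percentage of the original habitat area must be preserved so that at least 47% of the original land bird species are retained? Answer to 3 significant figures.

Need (A_new/A_old)^0.32 = 0.47, so A_new/A_old = 0.47^(1/0.32) = 0.47^3.125
ln(A_new/A_old) = ln 0.47 / 0.32 = -0.7550 / 0.32 = -2.3594
A_new/A_old = e^-2.3594 ≈ 0.09447

9.45%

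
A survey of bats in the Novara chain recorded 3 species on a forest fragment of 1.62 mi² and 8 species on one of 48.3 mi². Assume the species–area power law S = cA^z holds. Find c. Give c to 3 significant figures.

2.61

z = ln(S₂/S₁) / ln(A₂/A₁) = ln(8/3) / ln(48.3/1.62) = 0.9808 / 3.3950 = 0.2889
c = S₁ / A₁^z = 3 / 1.62^0.2889 = 3 / 1.15 = 2.61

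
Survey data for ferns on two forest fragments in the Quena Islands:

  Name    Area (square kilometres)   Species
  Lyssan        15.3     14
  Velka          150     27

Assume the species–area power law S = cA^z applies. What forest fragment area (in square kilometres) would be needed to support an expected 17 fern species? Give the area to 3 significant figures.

z = ln(27/14) / ln(150/15.3) = 0.6568 / 2.2828 = 0.2877
c = 14 / 15.3^0.2877 = 14 / 2.192 = 6.387
A = (17/6.387)^(1/0.2877) ⇒ ln A = ln(2.662)/0.2877 = 3.4027
A = e^3.4027 ≈ 30.04 square kilometres

30.0 square kilometres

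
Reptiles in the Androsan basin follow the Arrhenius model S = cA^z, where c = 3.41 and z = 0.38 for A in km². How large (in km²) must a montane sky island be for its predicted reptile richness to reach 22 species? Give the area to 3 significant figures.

22 = 3.41 × A^0.38  ⇒  A^0.38 = 22/3.41 = 6.452
ln A = ln(6.452) / 0.38 = 1.8643 / 0.38 = 4.9061
A = e^4.9061 ≈ 135.1 km²

135 km²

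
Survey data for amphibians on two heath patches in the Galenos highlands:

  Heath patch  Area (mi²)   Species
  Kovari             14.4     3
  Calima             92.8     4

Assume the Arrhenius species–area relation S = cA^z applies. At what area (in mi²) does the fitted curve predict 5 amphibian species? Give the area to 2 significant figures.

z = ln(4/3) / ln(92.8/14.4) = 0.2877 / 1.8632 = 0.1544
c = 3 / 14.4^0.1544 = 3 / 1.51 = 1.987
A = (5/1.987)^(1/0.1544) ⇒ ln A = ln(2.516)/0.1544 = 5.9757
A = e^5.9757 ≈ 393.7 mi²

390 mi²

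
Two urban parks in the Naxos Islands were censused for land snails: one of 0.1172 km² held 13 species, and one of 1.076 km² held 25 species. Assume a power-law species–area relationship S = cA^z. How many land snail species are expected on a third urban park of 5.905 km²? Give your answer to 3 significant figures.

z = ln(25/13) / ln(1.076/0.1172) = 0.6539 / 2.2171 = 0.2949
c = 13 / 0.1172^0.2949 = 13 / 0.5314 = 24.47
S₃ = 24.47 × 5.905^0.2949 = 24.47 × 1.688 ≈ 41.31

41.3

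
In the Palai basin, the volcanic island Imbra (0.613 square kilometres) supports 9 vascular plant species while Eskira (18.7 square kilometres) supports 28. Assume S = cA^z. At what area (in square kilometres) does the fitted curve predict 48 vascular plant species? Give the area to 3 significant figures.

94.8 square kilometres

z = ln(28/9) / ln(18.7/0.613) = 1.1350 / 3.4179 = 0.3321
c = 9 / 0.613^0.3321 = 9 / 0.85 = 10.59
A = (48/10.59)^(1/0.3321) ⇒ ln A = ln(4.533)/0.3321 = 4.5517
A = e^4.5517 ≈ 94.79 square kilometres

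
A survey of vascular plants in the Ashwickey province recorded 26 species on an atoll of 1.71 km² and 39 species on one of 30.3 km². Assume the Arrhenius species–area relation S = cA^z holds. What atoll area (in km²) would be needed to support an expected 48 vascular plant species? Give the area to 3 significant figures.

132 km²

z = ln(39/26) / ln(30.3/1.71) = 0.4055 / 2.8747 = 0.1410
c = 26 / 1.71^0.1410 = 26 / 1.079 = 24.11
A = (48/24.11)^(1/0.1410) ⇒ ln A = ln(1.991)/0.1410 = 4.8833
A = e^4.8833 ≈ 132.1 km²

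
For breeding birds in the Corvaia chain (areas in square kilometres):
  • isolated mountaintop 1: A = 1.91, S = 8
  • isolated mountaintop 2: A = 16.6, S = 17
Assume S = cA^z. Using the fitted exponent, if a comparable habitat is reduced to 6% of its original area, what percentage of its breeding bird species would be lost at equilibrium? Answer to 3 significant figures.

z = ln(17/8) / ln(16.6/1.91) = 0.7538 / 2.1623 = 0.3486
S_new/S_old = (A_new/A_old)^z = 0.06^0.3486 = exp(0.3486 × -2.8134) = 0.375
Fraction lost = 1 − 0.375 = 0.625

62.5%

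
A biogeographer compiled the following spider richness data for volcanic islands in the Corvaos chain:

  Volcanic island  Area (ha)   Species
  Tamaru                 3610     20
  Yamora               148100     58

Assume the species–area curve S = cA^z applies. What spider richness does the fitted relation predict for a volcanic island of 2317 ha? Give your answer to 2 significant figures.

18

z = ln(58/20) / ln(148100/3610) = 1.0647 / 3.7142 = 0.2867
c = 20 / 3610^0.2867 = 20 / 10.47 = 1.911
S₃ = 1.911 × 2317^0.2867 = 1.911 × 9.217 ≈ 17.61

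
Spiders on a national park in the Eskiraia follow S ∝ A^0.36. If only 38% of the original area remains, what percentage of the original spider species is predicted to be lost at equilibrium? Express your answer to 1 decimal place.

29.4%

S_new/S_old = (A_new/A_old)^z = 0.38^0.36
= exp(0.36 × ln 0.38) = exp(0.36 × -0.9676) = exp(-0.3483) ≈ 0.7059
Fraction lost = 1 − 0.7059 = 0.2941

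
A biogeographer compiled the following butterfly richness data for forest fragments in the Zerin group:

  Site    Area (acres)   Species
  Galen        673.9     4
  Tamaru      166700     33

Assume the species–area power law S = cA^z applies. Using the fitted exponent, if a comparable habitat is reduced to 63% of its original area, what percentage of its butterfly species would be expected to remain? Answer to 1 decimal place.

83.8%

z = ln(33/4) / ln(166700/673.9) = 2.1102 / 5.5109 = 0.3829
S_new/S_old = (A_new/A_old)^z = 0.63^0.3829 = exp(0.3829 × -0.4620) = 0.8378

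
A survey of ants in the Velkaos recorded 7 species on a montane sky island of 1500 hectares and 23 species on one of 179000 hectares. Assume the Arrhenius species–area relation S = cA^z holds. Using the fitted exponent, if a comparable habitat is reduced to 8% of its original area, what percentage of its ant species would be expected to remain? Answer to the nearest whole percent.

53%

z = ln(23/7) / ln(179000/1500) = 1.1896 / 4.7819 = 0.2488
S_new/S_old = (A_new/A_old)^z = 0.08^0.2488 = exp(0.2488 × -2.5257) = 0.5335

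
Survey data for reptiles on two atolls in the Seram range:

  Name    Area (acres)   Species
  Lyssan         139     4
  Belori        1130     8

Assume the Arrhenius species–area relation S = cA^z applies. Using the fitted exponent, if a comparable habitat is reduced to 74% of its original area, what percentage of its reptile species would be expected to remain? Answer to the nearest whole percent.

z = ln(8/4) / ln(1130/139) = 0.6931 / 2.0955 = 0.3308
S_new/S_old = (A_new/A_old)^z = 0.74^0.3308 = exp(0.3308 × -0.3011) = 0.9052

91%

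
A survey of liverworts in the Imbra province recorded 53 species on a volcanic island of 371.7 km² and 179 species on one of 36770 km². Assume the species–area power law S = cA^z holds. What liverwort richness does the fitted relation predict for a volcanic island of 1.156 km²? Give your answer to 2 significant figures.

z = ln(179/53) / ln(36770/371.7) = 1.2171 / 4.5944 = 0.2649
c = 53 / 371.7^0.2649 = 53 / 4.796 = 11.05
S₃ = 11.05 × 1.156^0.2649 = 11.05 × 1.039 ≈ 11.48

11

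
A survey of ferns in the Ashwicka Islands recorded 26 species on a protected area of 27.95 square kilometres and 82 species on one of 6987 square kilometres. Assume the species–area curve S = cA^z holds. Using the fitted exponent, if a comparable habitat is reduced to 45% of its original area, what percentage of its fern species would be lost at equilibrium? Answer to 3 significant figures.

z = ln(82/26) / ln(6987/27.95) = 1.1486 / 5.5214 = 0.2080
S_new/S_old = (A_new/A_old)^z = 0.45^0.2080 = exp(0.2080 × -0.7985) = 0.8469
Fraction lost = 1 − 0.8469 = 0.1531

15.3%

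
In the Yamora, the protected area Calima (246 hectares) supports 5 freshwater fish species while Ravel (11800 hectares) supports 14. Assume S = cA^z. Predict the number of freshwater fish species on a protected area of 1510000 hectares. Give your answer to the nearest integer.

z = ln(14/5) / ln(11800/246) = 1.0296 / 3.8705 = 0.2660
c = 5 / 246^0.2660 = 5 / 4.325 = 1.156
S₃ = 1.156 × 1510000^0.2660 = 1.156 × 44.03 ≈ 50.89

51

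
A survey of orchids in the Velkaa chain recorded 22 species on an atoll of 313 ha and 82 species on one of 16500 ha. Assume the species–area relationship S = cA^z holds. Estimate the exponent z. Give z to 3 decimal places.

Taking logs: ln S = ln c + z ln A, so z = (ln S₂ − ln S₁)/(ln A₂ − ln A₁).
z = ln(82/22) / ln(16500/313) = ln(3.727) / ln(52.72) = 1.3157 / 3.9649 = 0.3318

0.332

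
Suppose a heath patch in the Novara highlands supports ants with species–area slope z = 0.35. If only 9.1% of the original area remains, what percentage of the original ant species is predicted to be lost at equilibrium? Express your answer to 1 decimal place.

56.8%

S_new/S_old = (A_new/A_old)^z = 0.091^0.35
= exp(0.35 × ln 0.091) = exp(0.35 × -2.3969) = exp(-0.8389) ≈ 0.4322
Fraction lost = 1 − 0.4322 = 0.5678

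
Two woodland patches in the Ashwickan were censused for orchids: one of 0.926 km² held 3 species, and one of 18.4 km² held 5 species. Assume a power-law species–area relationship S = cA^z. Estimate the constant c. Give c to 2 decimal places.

z = ln(S₂/S₁) / ln(A₂/A₁) = ln(5/3) / ln(18.4/0.926) = 0.5108 / 2.9892 = 0.1709
c = S₁ / A₁^z = 3 / 0.926^0.1709 = 3 / 0.9869 = 3.04

3.04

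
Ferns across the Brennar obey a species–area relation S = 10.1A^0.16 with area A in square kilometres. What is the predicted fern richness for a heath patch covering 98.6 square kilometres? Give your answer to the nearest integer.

S = 10.1 × 98.6^0.16 = 10.1 × 2.085 ≈ 21.05

21 species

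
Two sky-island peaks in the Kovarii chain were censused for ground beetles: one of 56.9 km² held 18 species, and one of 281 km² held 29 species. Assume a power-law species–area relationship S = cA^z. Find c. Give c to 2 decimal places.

z = ln(S₂/S₁) / ln(A₂/A₁) = ln(29/18) / ln(281/56.9) = 0.4769 / 1.5971 = 0.2986
c = S₁ / A₁^z = 18 / 56.9^0.2986 = 18 / 3.343 = 5.385

5.38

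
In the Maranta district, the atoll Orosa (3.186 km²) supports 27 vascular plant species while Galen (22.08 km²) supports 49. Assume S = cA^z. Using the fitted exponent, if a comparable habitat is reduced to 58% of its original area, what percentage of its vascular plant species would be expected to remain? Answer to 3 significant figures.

z = ln(49/27) / ln(22.08/3.186) = 0.5960 / 1.9359 = 0.3079
S_new/S_old = (A_new/A_old)^z = 0.58^0.3079 = exp(0.3079 × -0.5447) = 0.8456

84.6%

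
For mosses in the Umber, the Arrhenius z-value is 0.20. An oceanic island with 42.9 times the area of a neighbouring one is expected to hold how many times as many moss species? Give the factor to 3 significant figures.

S₂/S₁ = (A₂/A₁)^z = 42.9^0.2
ln(S₂/S₁) = 0.2 × ln 42.9 = 0.2 × 3.7589 = 0.7518
S₂/S₁ = e^0.7518 ≈ 2.121

2.12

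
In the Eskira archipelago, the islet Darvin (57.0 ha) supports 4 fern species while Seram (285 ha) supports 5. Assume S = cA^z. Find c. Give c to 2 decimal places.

2.28

z = ln(S₂/S₁) / ln(A₂/A₁) = ln(5/4) / ln(285/57) = 0.2231 / 1.6094 = 0.1386
c = S₁ / A₁^z = 4 / 57^0.1386 = 4 / 1.752 = 2.284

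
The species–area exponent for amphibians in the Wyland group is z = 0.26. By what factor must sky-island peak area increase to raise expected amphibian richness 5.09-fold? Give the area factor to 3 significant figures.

523

(A₂/A₁)^0.26 = 5.09, so A₂/A₁ = 5.09^(1/0.26) = 5.09^3.846
ln(A₂/A₁) = ln 5.09 / 0.26 = 1.6273 / 0.26 = 6.2588
A₂/A₁ = e^6.2588 ≈ 522.6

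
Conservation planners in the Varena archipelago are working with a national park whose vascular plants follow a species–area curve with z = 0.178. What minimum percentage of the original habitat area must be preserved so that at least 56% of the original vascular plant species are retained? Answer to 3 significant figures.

3.85%

Need (A_new/A_old)^0.178 = 0.56, so A_new/A_old = 0.56^(1/0.178) = 0.56^5.618
ln(A_new/A_old) = ln 0.56 / 0.178 = -0.5798 / 0.178 = -3.2574
A_new/A_old = e^-3.2574 ≈ 0.03849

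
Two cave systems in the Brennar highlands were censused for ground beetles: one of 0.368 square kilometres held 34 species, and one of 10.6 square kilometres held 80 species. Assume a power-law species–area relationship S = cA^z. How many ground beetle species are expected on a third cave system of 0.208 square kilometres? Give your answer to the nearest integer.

z = ln(80/34) / ln(10.6/0.368) = 0.8557 / 3.3605 = 0.2546
c = 34 / 0.368^0.2546 = 34 / 0.7753 = 43.86
S₃ = 43.86 × 0.208^0.2546 = 43.86 × 0.6704 ≈ 29.4

29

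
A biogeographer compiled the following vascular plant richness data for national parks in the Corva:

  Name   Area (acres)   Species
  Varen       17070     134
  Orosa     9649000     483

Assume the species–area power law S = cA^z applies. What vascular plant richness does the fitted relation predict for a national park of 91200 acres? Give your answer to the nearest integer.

188

z = ln(483/134) / ln(9649000/17070) = 1.2822 / 6.3373 = 0.2023
c = 134 / 17070^0.2023 = 134 / 7.183 = 18.66
S₃ = 18.66 × 91200^0.2023 = 18.66 × 10.08 ≈ 188.1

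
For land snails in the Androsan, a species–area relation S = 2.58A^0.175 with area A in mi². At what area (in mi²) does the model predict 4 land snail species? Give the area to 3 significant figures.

12.3 mi²

4 = 2.58 × A^0.175  ⇒  A^0.175 = 4/2.58 = 1.55
ln A = ln(1.55) / 0.175 = 0.4385 / 0.175 = 2.5057
A = e^2.5057 ≈ 12.25 mi²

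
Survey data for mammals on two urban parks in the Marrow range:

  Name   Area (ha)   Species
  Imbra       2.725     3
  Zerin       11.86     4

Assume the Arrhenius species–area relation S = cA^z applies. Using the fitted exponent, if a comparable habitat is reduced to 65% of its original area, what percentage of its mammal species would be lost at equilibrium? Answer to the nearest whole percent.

8%

z = ln(4/3) / ln(11.86/2.725) = 0.2877 / 1.4707 = 0.1956
S_new/S_old = (A_new/A_old)^z = 0.65^0.1956 = exp(0.1956 × -0.4308) = 0.9192
Fraction lost = 1 − 0.9192 = 0.08081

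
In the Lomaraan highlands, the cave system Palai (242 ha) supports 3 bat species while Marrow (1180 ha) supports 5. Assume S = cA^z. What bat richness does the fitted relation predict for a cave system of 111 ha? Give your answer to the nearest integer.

2

z = ln(5/3) / ln(1180/242) = 0.5108 / 1.5843 = 0.3224
c = 3 / 242^0.3224 = 3 / 5.869 = 0.5111
S₃ = 0.5111 × 111^0.3224 = 0.5111 × 4.565 ≈ 2.333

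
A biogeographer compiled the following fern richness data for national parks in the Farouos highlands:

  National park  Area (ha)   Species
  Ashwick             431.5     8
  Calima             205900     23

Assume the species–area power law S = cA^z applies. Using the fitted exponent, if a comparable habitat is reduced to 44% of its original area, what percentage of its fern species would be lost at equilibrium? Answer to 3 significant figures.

13.1%

z = ln(23/8) / ln(205900/431.5) = 1.0561 / 6.1679 = 0.1712
S_new/S_old = (A_new/A_old)^z = 0.44^0.1712 = exp(0.1712 × -0.8210) = 0.8689
Fraction lost = 1 − 0.8689 = 0.1311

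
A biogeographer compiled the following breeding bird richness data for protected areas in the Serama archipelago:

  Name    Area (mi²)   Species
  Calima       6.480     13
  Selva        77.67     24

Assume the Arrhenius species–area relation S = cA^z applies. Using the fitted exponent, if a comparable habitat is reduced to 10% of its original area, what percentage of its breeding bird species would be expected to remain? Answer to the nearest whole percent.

57%

z = ln(24/13) / ln(77.67/6.48) = 0.6131 / 2.4837 = 0.2468
S_new/S_old = (A_new/A_old)^z = 0.1^0.2468 = exp(0.2468 × -2.3026) = 0.5664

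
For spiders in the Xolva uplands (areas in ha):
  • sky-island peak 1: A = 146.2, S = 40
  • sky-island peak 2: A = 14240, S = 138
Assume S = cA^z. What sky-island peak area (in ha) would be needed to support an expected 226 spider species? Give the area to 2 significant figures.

88000 ha

z = ln(138/40) / ln(14240/146.2) = 1.2384 / 4.5788 = 0.2705
c = 40 / 146.2^0.2705 = 40 / 3.851 = 10.39
A = (226/10.39)^(1/0.2705) ⇒ ln A = ln(21.76)/0.2705 = 11.3877
A = e^11.3877 ≈ 88229 ha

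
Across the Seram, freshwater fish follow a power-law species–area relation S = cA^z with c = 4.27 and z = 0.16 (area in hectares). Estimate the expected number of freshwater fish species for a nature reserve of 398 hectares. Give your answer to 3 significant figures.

11.1

S = 4.27 × 398^0.16 = 4.27 × 2.606 ≈ 11.13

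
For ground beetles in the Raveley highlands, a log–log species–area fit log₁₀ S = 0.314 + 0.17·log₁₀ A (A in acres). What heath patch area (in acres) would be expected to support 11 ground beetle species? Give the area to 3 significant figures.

19000 acres

11 = 2.061 × A^0.17  ⇒  A^0.17 = 11/2.061 = 5.338
ln A = ln(5.338) / 0.17 = 1.6749 / 0.17 = 9.8523
A = e^9.8523 ≈ 19001 acres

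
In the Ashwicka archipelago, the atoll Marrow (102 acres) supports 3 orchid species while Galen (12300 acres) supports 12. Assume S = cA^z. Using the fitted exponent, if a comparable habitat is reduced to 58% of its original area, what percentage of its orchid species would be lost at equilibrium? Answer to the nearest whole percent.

z = ln(12/3) / ln(12300/102) = 1.3863 / 4.7924 = 0.2893
S_new/S_old = (A_new/A_old)^z = 0.58^0.2893 = exp(0.2893 × -0.5447) = 0.8542
Fraction lost = 1 − 0.8542 = 0.1458

15%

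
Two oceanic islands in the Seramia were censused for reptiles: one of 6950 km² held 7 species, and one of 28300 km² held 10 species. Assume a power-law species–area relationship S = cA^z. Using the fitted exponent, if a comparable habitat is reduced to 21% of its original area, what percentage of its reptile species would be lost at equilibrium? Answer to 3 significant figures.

32.7%

z = ln(10/7) / ln(28300/6950) = 0.3567 / 1.4041 = 0.2540
S_new/S_old = (A_new/A_old)^z = 0.21^0.2540 = exp(0.2540 × -1.5606) = 0.6727
Fraction lost = 1 − 0.6727 = 0.3273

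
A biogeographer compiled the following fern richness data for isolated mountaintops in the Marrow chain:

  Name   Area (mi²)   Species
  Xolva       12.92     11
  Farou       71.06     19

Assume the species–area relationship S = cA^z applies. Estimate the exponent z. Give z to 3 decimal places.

0.321

Taking logs: ln S = ln c + z ln A, so z = (ln S₂ − ln S₁)/(ln A₂ − ln A₁).
z = ln(19/11) / ln(71.06/12.92) = ln(1.727) / ln(5.5) = 0.5465 / 1.7047 = 0.3206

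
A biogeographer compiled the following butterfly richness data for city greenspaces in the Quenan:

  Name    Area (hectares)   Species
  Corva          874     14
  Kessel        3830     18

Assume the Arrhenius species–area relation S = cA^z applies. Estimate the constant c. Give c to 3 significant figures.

z = ln(S₂/S₁) / ln(A₂/A₁) = ln(18/14) / ln(3830/874) = 0.2513 / 1.4775 = 0.1701
c = S₁ / A₁^z = 14 / 874^0.1701 = 14 / 3.165 = 4.424

4.42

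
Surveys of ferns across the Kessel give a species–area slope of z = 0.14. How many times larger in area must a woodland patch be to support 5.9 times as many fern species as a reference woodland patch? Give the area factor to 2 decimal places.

(A₂/A₁)^0.14 = 5.9, so A₂/A₁ = 5.9^(1/0.14) = 5.9^7.143
ln(A₂/A₁) = ln 5.9 / 0.14 = 1.7750 / 0.14 = 12.6782
A₂/A₁ = e^12.6782 ≈ 320690

320690.28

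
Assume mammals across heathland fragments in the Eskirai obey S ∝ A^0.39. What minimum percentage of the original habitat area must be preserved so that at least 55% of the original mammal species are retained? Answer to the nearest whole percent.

22%

Need (A_new/A_old)^0.39 = 0.55, so A_new/A_old = 0.55^(1/0.39) = 0.55^2.564
ln(A_new/A_old) = ln 0.55 / 0.39 = -0.5978 / 0.39 = -1.5329
A_new/A_old = e^-1.5329 ≈ 0.2159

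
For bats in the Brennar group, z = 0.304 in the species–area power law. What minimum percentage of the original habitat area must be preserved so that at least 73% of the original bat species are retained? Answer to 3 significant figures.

35.5%

Need (A_new/A_old)^0.304 = 0.73, so A_new/A_old = 0.73^(1/0.304) = 0.73^3.289
ln(A_new/A_old) = ln 0.73 / 0.304 = -0.3147 / 0.304 = -1.0352
A_new/A_old = e^-1.0352 ≈ 0.3551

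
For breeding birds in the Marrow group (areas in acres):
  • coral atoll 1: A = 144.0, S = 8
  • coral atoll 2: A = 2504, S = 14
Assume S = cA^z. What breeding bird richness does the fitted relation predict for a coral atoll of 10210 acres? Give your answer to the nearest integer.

z = ln(14/8) / ln(2504/144) = 0.5596 / 2.8558 = 0.1960
c = 8 / 144^0.1960 = 8 / 2.648 = 3.021
S₃ = 3.021 × 10210^0.1960 = 3.021 × 6.104 ≈ 18.44

18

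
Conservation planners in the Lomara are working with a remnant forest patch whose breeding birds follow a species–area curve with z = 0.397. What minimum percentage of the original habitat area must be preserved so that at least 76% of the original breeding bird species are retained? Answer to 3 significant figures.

50.1%

Need (A_new/A_old)^0.397 = 0.76, so A_new/A_old = 0.76^(1/0.397) = 0.76^2.519
ln(A_new/A_old) = ln 0.76 / 0.397 = -0.2744 / 0.397 = -0.6913
A_new/A_old = e^-0.6913 ≈ 0.5009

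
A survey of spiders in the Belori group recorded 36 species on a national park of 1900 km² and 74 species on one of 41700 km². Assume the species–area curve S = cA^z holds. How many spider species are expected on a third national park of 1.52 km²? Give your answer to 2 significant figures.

z = ln(74/36) / ln(41700/1900) = 0.7205 / 3.0886 = 0.2333
c = 36 / 1900^0.2333 = 36 / 5.82 = 6.186
S₃ = 6.186 × 1.52^0.2333 = 6.186 × 1.103 ≈ 6.821

6.8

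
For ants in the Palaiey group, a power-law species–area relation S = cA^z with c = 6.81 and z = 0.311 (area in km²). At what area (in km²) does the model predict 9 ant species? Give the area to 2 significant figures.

2.5 km²

9 = 6.81 × A^0.311  ⇒  A^0.311 = 9/6.81 = 1.322
ln A = ln(1.322) / 0.311 = 0.2788 / 0.311 = 0.8966
A = e^0.8966 ≈ 2.451 km²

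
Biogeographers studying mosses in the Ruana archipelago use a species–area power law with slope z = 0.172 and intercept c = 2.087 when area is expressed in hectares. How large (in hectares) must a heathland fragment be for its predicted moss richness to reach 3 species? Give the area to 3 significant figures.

3 = 2.087 × A^0.172  ⇒  A^0.172 = 3/2.087 = 1.437
ln A = ln(1.437) / 0.172 = 0.3629 / 0.172 = 2.1098
A = e^2.1098 ≈ 8.247 hectares

8.25 hectares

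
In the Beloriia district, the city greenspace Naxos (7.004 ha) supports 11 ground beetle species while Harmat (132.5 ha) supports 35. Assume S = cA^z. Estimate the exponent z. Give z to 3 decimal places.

0.394

Taking logs: ln S = ln c + z ln A, so z = (ln S₂ − ln S₁)/(ln A₂ − ln A₁).
z = ln(35/11) / ln(132.5/7.004) = ln(3.182) / ln(18.92) = 1.1575 / 2.9401 = 0.3937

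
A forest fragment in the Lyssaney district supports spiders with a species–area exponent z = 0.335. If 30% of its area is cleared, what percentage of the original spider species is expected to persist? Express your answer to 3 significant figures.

88.7%

S_new/S_old = (A_new/A_old)^z = 0.7^0.335
= exp(0.335 × ln 0.7) = exp(0.335 × -0.3567) = exp(-0.1195) ≈ 0.8874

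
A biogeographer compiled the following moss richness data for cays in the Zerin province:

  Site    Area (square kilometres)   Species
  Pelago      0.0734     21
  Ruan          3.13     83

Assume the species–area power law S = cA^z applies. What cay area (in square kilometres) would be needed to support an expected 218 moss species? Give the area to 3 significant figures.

z = ln(83/21) / ln(3.13/0.0734) = 1.3743 / 3.7529 = 0.3662
c = 21 / 0.0734^0.3662 = 21 / 0.3842 = 54.65
A = (218/54.65)^(1/0.3662) ⇒ ln A = ln(3.989)/0.3662 = 3.7780
A = e^3.7780 ≈ 43.73 square kilometres

43.7 square kilometres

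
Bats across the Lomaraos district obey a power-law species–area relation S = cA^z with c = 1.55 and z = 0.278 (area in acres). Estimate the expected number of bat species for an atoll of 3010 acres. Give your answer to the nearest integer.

14

S = 1.55 × 3010^0.278
ln S = ln 1.55 + 0.278 × ln 3010 = 0.4383 + 0.278 × 8.0097 = 2.6650
S = e^2.6650 ≈ 14.37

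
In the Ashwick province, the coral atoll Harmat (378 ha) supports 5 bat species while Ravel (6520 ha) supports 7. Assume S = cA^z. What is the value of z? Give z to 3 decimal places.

0.118

Taking logs: ln S = ln c + z ln A, so z = (ln S₂ − ln S₁)/(ln A₂ − ln A₁).
z = ln(7/5) / ln(6520/378) = ln(1.4) / ln(17.25) = 0.3365 / 2.8477 = 0.1182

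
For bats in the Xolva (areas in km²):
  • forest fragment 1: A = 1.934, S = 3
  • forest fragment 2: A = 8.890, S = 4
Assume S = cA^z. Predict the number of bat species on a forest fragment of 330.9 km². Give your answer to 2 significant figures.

z = ln(4/3) / ln(8.89/1.934) = 0.2877 / 1.5253 = 0.1886
c = 3 / 1.934^0.1886 = 3 / 1.132 = 2.649
S₃ = 2.649 × 330.9^0.1886 = 2.649 × 2.987 ≈ 7.913

7.9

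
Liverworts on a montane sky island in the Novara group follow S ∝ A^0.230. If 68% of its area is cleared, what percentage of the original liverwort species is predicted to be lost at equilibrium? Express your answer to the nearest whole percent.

S_new/S_old = (A_new/A_old)^z = 0.32^0.23
= exp(0.23 × ln 0.32) = exp(0.23 × -1.1394) = exp(-0.2621) ≈ 0.7695
Fraction lost = 1 − 0.7695 = 0.2305

23%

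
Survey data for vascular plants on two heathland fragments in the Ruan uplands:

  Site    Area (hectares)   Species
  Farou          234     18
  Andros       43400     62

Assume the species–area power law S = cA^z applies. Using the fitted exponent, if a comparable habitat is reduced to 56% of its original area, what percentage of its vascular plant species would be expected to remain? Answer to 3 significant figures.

z = ln(62/18) / ln(43400/234) = 1.2368 / 5.2229 = 0.2368
S_new/S_old = (A_new/A_old)^z = 0.56^0.2368 = exp(0.2368 × -0.5798) = 0.8717

87.2%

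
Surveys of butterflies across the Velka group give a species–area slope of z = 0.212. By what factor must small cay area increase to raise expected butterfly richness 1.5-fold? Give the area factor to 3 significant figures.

(A₂/A₁)^0.212 = 1.5, so A₂/A₁ = 1.5^(1/0.212) = 1.5^4.717
ln(A₂/A₁) = ln 1.5 / 0.212 = 0.4055 / 0.212 = 1.9126
A₂/A₁ = e^1.9126 ≈ 6.77

6.77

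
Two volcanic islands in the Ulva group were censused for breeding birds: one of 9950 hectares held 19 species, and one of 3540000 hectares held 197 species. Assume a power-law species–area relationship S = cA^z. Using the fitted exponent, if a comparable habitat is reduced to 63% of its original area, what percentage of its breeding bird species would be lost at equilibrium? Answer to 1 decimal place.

z = ln(197/19) / ln(3540000/9950) = 2.3388 / 5.8743 = 0.3981
S_new/S_old = (A_new/A_old)^z = 0.63^0.3981 = exp(0.3981 × -0.4620) = 0.832
Fraction lost = 1 − 0.832 = 0.168

16.8%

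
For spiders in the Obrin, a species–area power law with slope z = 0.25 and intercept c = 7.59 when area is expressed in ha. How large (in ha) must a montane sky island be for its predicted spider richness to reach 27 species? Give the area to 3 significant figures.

160 ha

27 = 7.59 × A^0.25  ⇒  A^0.25 = 27/7.59 = 3.557
ln A = ln(3.557) / 0.25 = 1.2690 / 0.25 = 5.0760
A = e^5.0760 ≈ 160.1 ha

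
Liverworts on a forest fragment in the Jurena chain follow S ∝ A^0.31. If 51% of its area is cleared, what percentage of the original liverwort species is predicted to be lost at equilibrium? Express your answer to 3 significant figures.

S_new/S_old = (A_new/A_old)^z = 0.49^0.31
= exp(0.31 × ln 0.49) = exp(0.31 × -0.7133) = exp(-0.2211) ≈ 0.8016
Fraction lost = 1 − 0.8016 = 0.1984

19.8%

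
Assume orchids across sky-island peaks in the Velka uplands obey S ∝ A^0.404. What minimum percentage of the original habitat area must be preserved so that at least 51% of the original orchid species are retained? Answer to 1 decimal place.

18.9%

Need (A_new/A_old)^0.404 = 0.51, so A_new/A_old = 0.51^(1/0.404) = 0.51^2.475
ln(A_new/A_old) = ln 0.51 / 0.404 = -0.6733 / 0.404 = -1.6667
A_new/A_old = e^-1.6667 ≈ 0.1889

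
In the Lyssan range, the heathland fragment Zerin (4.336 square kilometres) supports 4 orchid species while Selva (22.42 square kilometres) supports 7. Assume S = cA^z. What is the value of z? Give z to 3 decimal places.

Taking logs: ln S = ln c + z ln A, so z = (ln S₂ − ln S₁)/(ln A₂ − ln A₁).
z = ln(7/4) / ln(22.42/4.336) = ln(1.75) / ln(5.171) = 0.5596 / 1.6430 = 0.3406

0.341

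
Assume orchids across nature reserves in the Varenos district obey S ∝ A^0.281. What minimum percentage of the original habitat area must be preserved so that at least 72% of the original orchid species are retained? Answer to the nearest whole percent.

31%

Need (A_new/A_old)^0.281 = 0.72, so A_new/A_old = 0.72^(1/0.281) = 0.72^3.559
ln(A_new/A_old) = ln 0.72 / 0.281 = -0.3285 / 0.281 = -1.1691
A_new/A_old = e^-1.1691 ≈ 0.3107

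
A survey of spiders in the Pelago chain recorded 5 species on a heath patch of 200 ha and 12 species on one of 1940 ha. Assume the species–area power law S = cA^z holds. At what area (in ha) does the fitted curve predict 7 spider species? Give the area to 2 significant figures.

z = ln(12/5) / ln(1940/200) = 0.8755 / 2.2721 = 0.3853
c = 5 / 200^0.3853 = 5 / 7.702 = 0.6492
A = (7/0.6492)^(1/0.3853) ⇒ ln A = ln(10.78)/0.3853 = 6.1716
A = e^6.1716 ≈ 478.9 ha

480 ha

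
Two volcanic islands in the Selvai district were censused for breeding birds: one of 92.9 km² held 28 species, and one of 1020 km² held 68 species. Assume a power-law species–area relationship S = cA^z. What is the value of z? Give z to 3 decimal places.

Taking logs: ln S = ln c + z ln A, so z = (ln S₂ − ln S₁)/(ln A₂ − ln A₁).
z = ln(68/28) / ln(1020/92.9) = ln(2.429) / ln(10.98) = 0.8873 / 2.3960 = 0.3703

0.370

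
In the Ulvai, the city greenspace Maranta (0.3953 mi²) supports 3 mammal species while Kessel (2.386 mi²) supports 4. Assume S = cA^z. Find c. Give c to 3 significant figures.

3.48

z = ln(S₂/S₁) / ln(A₂/A₁) = ln(4/3) / ln(2.386/0.3953) = 0.2877 / 1.7977 = 0.1600
c = S₁ / A₁^z = 3 / 0.3953^0.1600 = 3 / 0.862 = 3.48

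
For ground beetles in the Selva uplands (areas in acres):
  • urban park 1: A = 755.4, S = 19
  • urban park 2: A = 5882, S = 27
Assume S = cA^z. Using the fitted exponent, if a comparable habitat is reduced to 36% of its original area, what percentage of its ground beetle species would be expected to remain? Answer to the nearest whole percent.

z = ln(27/19) / ln(5882/755.4) = 0.3514 / 2.0524 = 0.1712
S_new/S_old = (A_new/A_old)^z = 0.36^0.1712 = exp(0.1712 × -1.0217) = 0.8395

84%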